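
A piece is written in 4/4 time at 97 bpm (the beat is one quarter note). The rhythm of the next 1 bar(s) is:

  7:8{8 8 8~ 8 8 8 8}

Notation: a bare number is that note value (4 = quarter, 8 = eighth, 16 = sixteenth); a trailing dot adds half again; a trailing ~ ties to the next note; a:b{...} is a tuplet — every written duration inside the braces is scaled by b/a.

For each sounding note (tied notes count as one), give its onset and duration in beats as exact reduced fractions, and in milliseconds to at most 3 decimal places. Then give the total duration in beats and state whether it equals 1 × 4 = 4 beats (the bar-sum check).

1) 0.0ms=0b +353.461ms=4/7b
2) 353.461ms=4/7b +353.461ms=4/7b
3) 706.922ms=8/7b +706.922ms=8/7b
4) 1413.844ms=16/7b +353.461ms=4/7b
5) 1767.305ms=20/7b +353.461ms=4/7b
6) 2120.766ms=24/7b +353.461ms=4/7b
Σ=4b of 4 (97bpm 4/4) — PASS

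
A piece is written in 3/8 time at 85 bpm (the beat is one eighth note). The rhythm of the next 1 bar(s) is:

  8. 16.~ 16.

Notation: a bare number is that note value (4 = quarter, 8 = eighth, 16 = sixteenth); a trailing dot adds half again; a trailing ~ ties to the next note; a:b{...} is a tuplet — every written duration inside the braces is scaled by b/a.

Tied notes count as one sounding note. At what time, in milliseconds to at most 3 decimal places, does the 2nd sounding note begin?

note 2 onset = 3/2b = 1058.824ms

1. 0.0ms @ 0 + 1058.824ms (3/2)
2. 1058.824ms @ 3/2 + 1058.824ms (3/2)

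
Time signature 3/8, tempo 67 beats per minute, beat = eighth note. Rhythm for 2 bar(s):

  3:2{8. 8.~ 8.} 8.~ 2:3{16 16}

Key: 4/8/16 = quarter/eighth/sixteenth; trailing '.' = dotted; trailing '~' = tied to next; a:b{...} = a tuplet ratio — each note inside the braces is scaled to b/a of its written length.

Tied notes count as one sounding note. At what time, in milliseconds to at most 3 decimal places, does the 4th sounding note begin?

1. 0.0ms @ 0 + 895.522ms (1)
2. 895.522ms @ 1 + 1791.045ms (2)
3. 2686.567ms @ 3 + 2014.925ms (9/4)
4. 4701.493ms @ 21/4 + 671.642ms (3/4)

note 4 onset = 21/4b = 4701.493ms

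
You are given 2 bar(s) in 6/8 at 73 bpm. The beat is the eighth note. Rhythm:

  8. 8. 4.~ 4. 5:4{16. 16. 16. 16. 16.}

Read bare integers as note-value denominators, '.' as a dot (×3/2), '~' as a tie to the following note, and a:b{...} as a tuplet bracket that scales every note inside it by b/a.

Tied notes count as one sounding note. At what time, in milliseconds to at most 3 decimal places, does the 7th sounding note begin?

1. 0.0ms @ 0 + 1232.877ms (3/2)
2. 1232.877ms @ 3/2 + 1232.877ms (3/2)
3. 2465.753ms @ 3 + 4931.507ms (6)
4. 7397.26ms @ 9 + 493.151ms (3/5)
5. 7890.411ms @ 48/5 + 493.151ms (3/5)
6. 8383.562ms @ 51/5 + 493.151ms (3/5)
7. 8876.712ms @ 54/5 + 493.151ms (3/5)
8. 9369.863ms @ 57/5 + 493.151ms (3/5)

note 7 onset = 54/5b = 8876.712ms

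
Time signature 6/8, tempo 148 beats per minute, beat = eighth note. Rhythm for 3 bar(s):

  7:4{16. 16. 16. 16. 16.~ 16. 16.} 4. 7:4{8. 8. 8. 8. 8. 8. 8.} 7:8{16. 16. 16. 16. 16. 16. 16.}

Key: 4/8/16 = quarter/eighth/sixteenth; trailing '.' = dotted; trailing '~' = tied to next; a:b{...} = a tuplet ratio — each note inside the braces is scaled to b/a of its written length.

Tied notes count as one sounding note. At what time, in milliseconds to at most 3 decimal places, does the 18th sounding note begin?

1. 0.0ms @ 0 + 173.745ms (3/7)
2. 173.745ms @ 3/7 + 173.745ms (3/7)
3. 347.49ms @ 6/7 + 173.745ms (3/7)
4. 521.236ms @ 9/7 + 173.745ms (3/7)
5. 694.981ms @ 12/7 + 347.49ms (6/7)
6. 1042.471ms @ 18/7 + 173.745ms (3/7)
7. 1216.216ms @ 3 + 1216.216ms (3)
8. 2432.432ms @ 6 + 347.49ms (6/7)
9. 2779.923ms @ 48/7 + 347.49ms (6/7)
10. 3127.413ms @ 54/7 + 347.49ms (6/7)
11. 3474.903ms @ 60/7 + 347.49ms (6/7)
12. 3822.394ms @ 66/7 + 347.49ms (6/7)
13. 4169.884ms @ 72/7 + 347.49ms (6/7)
14. 4517.375ms @ 78/7 + 347.49ms (6/7)
15. 4864.865ms @ 12 + 347.49ms (6/7)
16. 5212.355ms @ 90/7 + 347.49ms (6/7)
17. 5559.846ms @ 96/7 + 347.49ms (6/7)
18. 5907.336ms @ 102/7 + 347.49ms (6/7)
19. 6254.826ms @ 108/7 + 347.49ms (6/7)
20. 6602.317ms @ 114/7 + 347.49ms (6/7)
21. 6949.807ms @ 120/7 + 347.49ms (6/7)

note 18 onset = 102/7b = 5907.336ms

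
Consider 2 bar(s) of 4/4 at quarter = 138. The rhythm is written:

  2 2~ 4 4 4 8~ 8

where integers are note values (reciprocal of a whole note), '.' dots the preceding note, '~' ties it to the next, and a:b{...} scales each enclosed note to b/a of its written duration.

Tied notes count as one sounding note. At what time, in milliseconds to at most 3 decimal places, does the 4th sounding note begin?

1. 0.0ms @ 0 + 869.565ms (2)
2. 869.565ms @ 2 + 1304.348ms (3)
3. 2173.913ms @ 5 + 434.783ms (1)
4. 2608.696ms @ 6 + 434.783ms (1)
5. 3043.478ms @ 7 + 434.783ms (1)

note 4 onset = 6b = 2608.696ms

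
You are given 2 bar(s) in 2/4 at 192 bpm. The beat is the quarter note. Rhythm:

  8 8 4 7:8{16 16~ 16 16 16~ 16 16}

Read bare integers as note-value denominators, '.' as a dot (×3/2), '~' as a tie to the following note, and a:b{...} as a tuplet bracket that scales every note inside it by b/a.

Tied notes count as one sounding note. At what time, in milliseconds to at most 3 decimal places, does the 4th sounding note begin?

note 4 onset = 2b = 625.0ms

1. 0.0ms @ 0 + 156.25ms (1/2)
2. 156.25ms @ 1/2 + 156.25ms (1/2)
3. 312.5ms @ 1 + 312.5ms (1)
4. 625.0ms @ 2 + 89.286ms (2/7)
5. 714.286ms @ 16/7 + 178.571ms (4/7)
6. 892.857ms @ 20/7 + 89.286ms (2/7)
7. 982.143ms @ 22/7 + 178.571ms (4/7)
8. 1160.714ms @ 26/7 + 89.286ms (2/7)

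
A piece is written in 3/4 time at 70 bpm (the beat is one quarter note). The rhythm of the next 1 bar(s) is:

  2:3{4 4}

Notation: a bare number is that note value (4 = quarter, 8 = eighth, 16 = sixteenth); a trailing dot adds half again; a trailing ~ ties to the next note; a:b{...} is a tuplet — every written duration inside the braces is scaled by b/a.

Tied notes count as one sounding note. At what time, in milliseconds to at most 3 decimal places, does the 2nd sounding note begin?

1. 0.0ms @ 0 + 1285.714ms (3/2)
2. 1285.714ms @ 3/2 + 1285.714ms (3/2)

note 2 onset = 3/2b = 1285.714ms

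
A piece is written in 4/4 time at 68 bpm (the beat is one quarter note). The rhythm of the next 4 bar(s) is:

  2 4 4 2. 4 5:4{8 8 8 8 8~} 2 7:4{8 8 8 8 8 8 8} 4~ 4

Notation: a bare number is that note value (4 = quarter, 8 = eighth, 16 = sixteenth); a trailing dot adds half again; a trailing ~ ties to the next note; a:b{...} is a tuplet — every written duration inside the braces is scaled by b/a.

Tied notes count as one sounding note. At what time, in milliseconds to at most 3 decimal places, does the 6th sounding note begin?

1. 0.0ms @ 0 + 1764.706ms (2)
2. 1764.706ms @ 2 + 882.353ms (1)
3. 2647.059ms @ 3 + 882.353ms (1)
4. 3529.412ms @ 4 + 2647.059ms (3)
5. 6176.471ms @ 7 + 882.353ms (1)
6. 7058.824ms @ 8 + 352.941ms (2/5)
7. 7411.765ms @ 42/5 + 352.941ms (2/5)
8. 7764.706ms @ 44/5 + 352.941ms (2/5)
9. 8117.647ms @ 46/5 + 352.941ms (2/5)
10. 8470.588ms @ 48/5 + 2117.647ms (12/5)
11. 10588.235ms @ 12 + 252.101ms (2/7)
12. 10840.336ms @ 86/7 + 252.101ms (2/7)
13. 11092.437ms @ 88/7 + 252.101ms (2/7)
14. 11344.538ms @ 90/7 + 252.101ms (2/7)
15. 11596.639ms @ 92/7 + 252.101ms (2/7)
16. 11848.739ms @ 94/7 + 252.101ms (2/7)
17. 12100.84ms @ 96/7 + 252.101ms (2/7)
18. 12352.941ms @ 14 + 1764.706ms (2)

note 6 onset = 8b = 7058.824ms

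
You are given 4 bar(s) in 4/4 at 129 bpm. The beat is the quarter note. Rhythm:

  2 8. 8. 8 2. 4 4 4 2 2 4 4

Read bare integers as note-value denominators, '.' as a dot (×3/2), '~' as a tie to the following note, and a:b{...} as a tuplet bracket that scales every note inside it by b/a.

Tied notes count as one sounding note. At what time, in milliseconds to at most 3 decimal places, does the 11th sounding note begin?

note 11 onset = 14b = 6511.628ms

1. 0.0ms @ 0 + 930.233ms (2)
2. 930.233ms @ 2 + 348.837ms (3/4)
3. 1279.07ms @ 11/4 + 348.837ms (3/4)
4. 1627.907ms @ 7/2 + 232.558ms (1/2)
5. 1860.465ms @ 4 + 1395.349ms (3)
6. 3255.814ms @ 7 + 465.116ms (1)
7. 3720.93ms @ 8 + 465.116ms (1)
8. 4186.047ms @ 9 + 465.116ms (1)
9. 4651.163ms @ 10 + 930.233ms (2)
10. 5581.395ms @ 12 + 930.233ms (2)
11. 6511.628ms @ 14 + 465.116ms (1)
12. 6976.744ms @ 15 + 465.116ms (1)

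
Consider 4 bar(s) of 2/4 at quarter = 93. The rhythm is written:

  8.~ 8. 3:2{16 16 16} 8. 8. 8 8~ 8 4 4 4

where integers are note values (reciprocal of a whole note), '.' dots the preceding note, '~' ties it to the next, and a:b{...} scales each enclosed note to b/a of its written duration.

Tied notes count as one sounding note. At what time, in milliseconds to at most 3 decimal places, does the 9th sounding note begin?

note 9 onset = 5b = 3225.806ms

1. 0.0ms @ 0 + 967.742ms (3/2)
2. 967.742ms @ 3/2 + 107.527ms (1/6)
3. 1075.269ms @ 5/3 + 107.527ms (1/6)
4. 1182.796ms @ 11/6 + 107.527ms (1/6)
5. 1290.323ms @ 2 + 483.871ms (3/4)
6. 1774.194ms @ 11/4 + 483.871ms (3/4)
7. 2258.065ms @ 7/2 + 322.581ms (1/2)
8. 2580.645ms @ 4 + 645.161ms (1)
9. 3225.806ms @ 5 + 645.161ms (1)
10. 3870.968ms @ 6 + 645.161ms (1)
11. 4516.129ms @ 7 + 645.161ms (1)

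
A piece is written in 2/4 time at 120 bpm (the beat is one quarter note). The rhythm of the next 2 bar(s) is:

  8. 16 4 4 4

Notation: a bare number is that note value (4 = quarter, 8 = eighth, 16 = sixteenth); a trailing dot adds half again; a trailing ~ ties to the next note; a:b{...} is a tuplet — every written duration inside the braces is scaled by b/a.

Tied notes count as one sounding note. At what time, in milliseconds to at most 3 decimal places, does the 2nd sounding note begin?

1. 0.0ms @ 0 + 375.0ms (3/4)
2. 375.0ms @ 3/4 + 125.0ms (1/4)
3. 500.0ms @ 1 + 500.0ms (1)
4. 1000.0ms @ 2 + 500.0ms (1)
5. 1500.0ms @ 3 + 500.0ms (1)

note 2 onset = 3/4b = 375.0ms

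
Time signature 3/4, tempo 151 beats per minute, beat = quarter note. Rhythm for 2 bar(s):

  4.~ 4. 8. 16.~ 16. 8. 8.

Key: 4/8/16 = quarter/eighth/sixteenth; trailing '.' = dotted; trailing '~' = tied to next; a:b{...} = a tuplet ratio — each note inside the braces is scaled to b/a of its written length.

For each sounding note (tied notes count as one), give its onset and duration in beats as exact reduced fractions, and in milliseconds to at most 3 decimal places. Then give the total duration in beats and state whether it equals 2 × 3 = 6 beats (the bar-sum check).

1) 0.0ms=0b +1192.053ms=3b
2) 1192.053ms=3b +298.013ms=3/4b
3) 1490.066ms=15/4b +298.013ms=3/4b
4) 1788.079ms=9/2b +298.013ms=3/4b
5) 2086.093ms=21/4b +298.013ms=3/4b
Σ=6b of 6 (151bpm 3/4) — PASS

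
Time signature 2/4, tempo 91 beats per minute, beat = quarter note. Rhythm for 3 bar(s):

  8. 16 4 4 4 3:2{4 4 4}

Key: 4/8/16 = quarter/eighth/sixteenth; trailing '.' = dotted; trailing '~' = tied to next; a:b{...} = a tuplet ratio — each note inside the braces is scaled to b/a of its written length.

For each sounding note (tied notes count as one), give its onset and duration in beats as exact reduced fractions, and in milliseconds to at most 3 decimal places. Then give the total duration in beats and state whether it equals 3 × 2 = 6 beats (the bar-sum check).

1) 0.0ms=0b +494.505ms=3/4b
2) 494.505ms=3/4b +164.835ms=1/4b
3) 659.341ms=1b +659.341ms=1b
4) 1318.681ms=2b +659.341ms=1b
5) 1978.022ms=3b +659.341ms=1b
6) 2637.363ms=4b +439.56ms=2/3b
7) 3076.923ms=14/3b +439.56ms=2/3b
8) 3516.484ms=16/3b +439.56ms=2/3b
Σ=6b of 6 (91bpm 2/4) — PASS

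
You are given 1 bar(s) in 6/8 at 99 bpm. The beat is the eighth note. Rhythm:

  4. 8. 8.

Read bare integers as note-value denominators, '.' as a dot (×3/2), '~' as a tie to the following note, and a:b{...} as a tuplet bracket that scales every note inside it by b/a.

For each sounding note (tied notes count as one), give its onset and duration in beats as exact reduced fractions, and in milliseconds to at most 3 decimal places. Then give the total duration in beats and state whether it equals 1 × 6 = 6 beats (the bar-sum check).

1) 0.0ms=0b +1818.182ms=3b
2) 1818.182ms=3b +909.091ms=3/2b
3) 2727.273ms=9/2b +909.091ms=3/2b
Σ=6b of 6 (99bpm 6/8) — PASS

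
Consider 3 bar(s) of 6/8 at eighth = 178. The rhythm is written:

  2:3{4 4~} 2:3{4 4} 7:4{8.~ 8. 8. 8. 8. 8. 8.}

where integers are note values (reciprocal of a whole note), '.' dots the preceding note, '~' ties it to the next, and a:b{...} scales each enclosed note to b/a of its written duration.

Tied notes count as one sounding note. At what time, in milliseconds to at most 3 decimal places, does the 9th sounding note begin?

1. 0.0ms @ 0 + 1011.236ms (3)
2. 1011.236ms @ 3 + 2022.472ms (6)
3. 3033.708ms @ 9 + 1011.236ms (3)
4. 4044.944ms @ 12 + 577.849ms (12/7)
5. 4622.793ms @ 96/7 + 288.925ms (6/7)
6. 4911.717ms @ 102/7 + 288.925ms (6/7)
7. 5200.642ms @ 108/7 + 288.925ms (6/7)
8. 5489.567ms @ 114/7 + 288.925ms (6/7)
9. 5778.491ms @ 120/7 + 288.925ms (6/7)

note 9 onset = 120/7b = 5778.491ms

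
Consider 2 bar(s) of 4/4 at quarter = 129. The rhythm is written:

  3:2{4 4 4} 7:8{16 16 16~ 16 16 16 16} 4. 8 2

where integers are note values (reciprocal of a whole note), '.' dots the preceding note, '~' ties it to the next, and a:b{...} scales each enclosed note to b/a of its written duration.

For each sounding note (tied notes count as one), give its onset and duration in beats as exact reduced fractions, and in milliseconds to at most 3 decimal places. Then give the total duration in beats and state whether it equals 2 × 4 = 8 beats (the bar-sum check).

1) 0.0ms=0b +310.078ms=2/3b
2) 310.078ms=2/3b +310.078ms=2/3b
3) 620.155ms=4/3b +310.078ms=2/3b
4) 930.233ms=2b +132.89ms=2/7b
5) 1063.123ms=16/7b +132.89ms=2/7b
6) 1196.013ms=18/7b +265.781ms=4/7b
7) 1461.794ms=22/7b +132.89ms=2/7b
8) 1594.684ms=24/7b +132.89ms=2/7b
9) 1727.575ms=26/7b +132.89ms=2/7b
10) 1860.465ms=4b +697.674ms=3/2b
11) 2558.14ms=11/2b +232.558ms=1/2b
12) 2790.698ms=6b +930.233ms=2b
Σ=8b of 8 (129bpm 4/4) — PASS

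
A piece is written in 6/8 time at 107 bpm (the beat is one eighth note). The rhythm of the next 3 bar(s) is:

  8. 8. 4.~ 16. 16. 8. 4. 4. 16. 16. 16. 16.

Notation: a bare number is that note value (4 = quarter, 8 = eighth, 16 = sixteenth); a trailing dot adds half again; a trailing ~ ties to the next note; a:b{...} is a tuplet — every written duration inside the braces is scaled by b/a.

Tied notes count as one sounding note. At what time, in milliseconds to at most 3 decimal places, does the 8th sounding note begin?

1. 0.0ms @ 0 + 841.121ms (3/2)
2. 841.121ms @ 3/2 + 841.121ms (3/2)
3. 1682.243ms @ 3 + 2102.804ms (15/4)
4. 3785.047ms @ 27/4 + 420.561ms (3/4)
5. 4205.607ms @ 15/2 + 841.121ms (3/2)
6. 5046.729ms @ 9 + 1682.243ms (3)
7. 6728.972ms @ 12 + 1682.243ms (3)
8. 8411.215ms @ 15 + 420.561ms (3/4)
9. 8831.776ms @ 63/4 + 420.561ms (3/4)
10. 9252.336ms @ 33/2 + 420.561ms (3/4)
11. 9672.897ms @ 69/4 + 420.561ms (3/4)

note 8 onset = 15b = 8411.215ms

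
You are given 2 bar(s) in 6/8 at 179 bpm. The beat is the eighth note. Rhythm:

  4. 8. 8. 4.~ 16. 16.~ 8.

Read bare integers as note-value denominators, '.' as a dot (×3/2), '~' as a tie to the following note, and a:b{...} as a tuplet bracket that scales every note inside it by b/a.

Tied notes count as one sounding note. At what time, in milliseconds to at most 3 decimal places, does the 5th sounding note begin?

note 5 onset = 39/4b = 3268.156ms

1. 0.0ms @ 0 + 1005.587ms (3)
2. 1005.587ms @ 3 + 502.793ms (3/2)
3. 1508.38ms @ 9/2 + 502.793ms (3/2)
4. 2011.173ms @ 6 + 1256.983ms (15/4)
5. 3268.156ms @ 39/4 + 754.19ms (9/4)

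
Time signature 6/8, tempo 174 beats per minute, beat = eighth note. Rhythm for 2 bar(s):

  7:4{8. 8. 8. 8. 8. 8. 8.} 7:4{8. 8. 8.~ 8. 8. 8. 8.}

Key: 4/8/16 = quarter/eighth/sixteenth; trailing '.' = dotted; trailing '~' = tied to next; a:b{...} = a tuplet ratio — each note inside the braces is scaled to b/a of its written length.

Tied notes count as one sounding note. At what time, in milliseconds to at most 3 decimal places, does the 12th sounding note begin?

1. 0.0ms @ 0 + 295.567ms (6/7)
2. 295.567ms @ 6/7 + 295.567ms (6/7)
3. 591.133ms @ 12/7 + 295.567ms (6/7)
4. 886.7ms @ 18/7 + 295.567ms (6/7)
5. 1182.266ms @ 24/7 + 295.567ms (6/7)
6. 1477.833ms @ 30/7 + 295.567ms (6/7)
7. 1773.399ms @ 36/7 + 295.567ms (6/7)
8. 2068.966ms @ 6 + 295.567ms (6/7)
9. 2364.532ms @ 48/7 + 295.567ms (6/7)
10. 2660.099ms @ 54/7 + 591.133ms (12/7)
11. 3251.232ms @ 66/7 + 295.567ms (6/7)
12. 3546.798ms @ 72/7 + 295.567ms (6/7)
13. 3842.365ms @ 78/7 + 295.567ms (6/7)

note 12 onset = 72/7b = 3546.798ms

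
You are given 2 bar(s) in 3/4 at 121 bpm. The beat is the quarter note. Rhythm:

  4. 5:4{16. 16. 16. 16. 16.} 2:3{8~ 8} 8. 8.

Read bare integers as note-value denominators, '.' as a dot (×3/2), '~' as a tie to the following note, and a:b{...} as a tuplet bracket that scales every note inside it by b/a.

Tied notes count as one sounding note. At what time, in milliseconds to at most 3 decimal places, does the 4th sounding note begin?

1. 0.0ms @ 0 + 743.802ms (3/2)
2. 743.802ms @ 3/2 + 148.76ms (3/10)
3. 892.562ms @ 9/5 + 148.76ms (3/10)
4. 1041.322ms @ 21/10 + 148.76ms (3/10)
5. 1190.083ms @ 12/5 + 148.76ms (3/10)
6. 1338.843ms @ 27/10 + 148.76ms (3/10)
7. 1487.603ms @ 3 + 743.802ms (3/2)
8. 2231.405ms @ 9/2 + 371.901ms (3/4)
9. 2603.306ms @ 21/4 + 371.901ms (3/4)

note 4 onset = 21/10b = 1041.322ms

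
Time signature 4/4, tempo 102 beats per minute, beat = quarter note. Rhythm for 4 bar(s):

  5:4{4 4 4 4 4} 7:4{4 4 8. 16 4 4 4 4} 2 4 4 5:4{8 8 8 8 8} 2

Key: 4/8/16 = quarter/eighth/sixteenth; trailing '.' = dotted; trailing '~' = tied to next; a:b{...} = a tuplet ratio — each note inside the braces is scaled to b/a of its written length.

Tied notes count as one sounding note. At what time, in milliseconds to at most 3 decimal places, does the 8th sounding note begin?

1. 0.0ms @ 0 + 470.588ms (4/5)
2. 470.588ms @ 4/5 + 470.588ms (4/5)
3. 941.176ms @ 8/5 + 470.588ms (4/5)
4. 1411.765ms @ 12/5 + 470.588ms (4/5)
5. 1882.353ms @ 16/5 + 470.588ms (4/5)
6. 2352.941ms @ 4 + 336.134ms (4/7)
7. 2689.076ms @ 32/7 + 336.134ms (4/7)
8. 3025.21ms @ 36/7 + 252.101ms (3/7)
9. 3277.311ms @ 39/7 + 84.034ms (1/7)
10. 3361.345ms @ 40/7 + 336.134ms (4/7)
11. 3697.479ms @ 44/7 + 336.134ms (4/7)
12. 4033.613ms @ 48/7 + 336.134ms (4/7)
13. 4369.748ms @ 52/7 + 336.134ms (4/7)
14. 4705.882ms @ 8 + 1176.471ms (2)
15. 5882.353ms @ 10 + 588.235ms (1)
16. 6470.588ms @ 11 + 588.235ms (1)
17. 7058.824ms @ 12 + 235.294ms (2/5)
18. 7294.118ms @ 62/5 + 235.294ms (2/5)
19. 7529.412ms @ 64/5 + 235.294ms (2/5)
20. 7764.706ms @ 66/5 + 235.294ms (2/5)
21. 8000.0ms @ 68/5 + 235.294ms (2/5)
22. 8235.294ms @ 14 + 1176.471ms (2)

note 8 onset = 36/7b = 3025.21ms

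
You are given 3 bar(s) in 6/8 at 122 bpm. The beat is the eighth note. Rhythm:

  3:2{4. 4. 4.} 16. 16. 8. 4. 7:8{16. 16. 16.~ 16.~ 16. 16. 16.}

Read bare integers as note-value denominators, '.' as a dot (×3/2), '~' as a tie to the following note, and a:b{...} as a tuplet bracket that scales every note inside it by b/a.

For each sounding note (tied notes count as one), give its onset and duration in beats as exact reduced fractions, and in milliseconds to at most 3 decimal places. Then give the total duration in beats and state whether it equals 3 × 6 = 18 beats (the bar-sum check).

1) 0.0ms=0b +983.607ms=2b
2) 983.607ms=2b +983.607ms=2b
3) 1967.213ms=4b +983.607ms=2b
4) 2950.82ms=6b +368.852ms=3/4b
5) 3319.672ms=27/4b +368.852ms=3/4b
6) 3688.525ms=15/2b +737.705ms=3/2b
7) 4426.23ms=9b +1475.41ms=3b
8) 5901.639ms=12b +421.546ms=6/7b
9) 6323.185ms=90/7b +421.546ms=6/7b
10) 6744.731ms=96/7b +1264.637ms=18/7b
11) 8009.368ms=114/7b +421.546ms=6/7b
12) 8430.913ms=120/7b +421.546ms=6/7b
Σ=18b of 18 (122bpm 6/8) — PASS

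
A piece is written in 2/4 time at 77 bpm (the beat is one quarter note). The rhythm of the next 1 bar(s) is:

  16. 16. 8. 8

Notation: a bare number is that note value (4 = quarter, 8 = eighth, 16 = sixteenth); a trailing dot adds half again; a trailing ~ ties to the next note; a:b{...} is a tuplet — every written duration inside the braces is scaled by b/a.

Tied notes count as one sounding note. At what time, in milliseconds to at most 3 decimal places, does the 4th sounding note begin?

1. 0.0ms @ 0 + 292.208ms (3/8)
2. 292.208ms @ 3/8 + 292.208ms (3/8)
3. 584.416ms @ 3/4 + 584.416ms (3/4)
4. 1168.831ms @ 3/2 + 389.61ms (1/2)

note 4 onset = 3/2b = 1168.831ms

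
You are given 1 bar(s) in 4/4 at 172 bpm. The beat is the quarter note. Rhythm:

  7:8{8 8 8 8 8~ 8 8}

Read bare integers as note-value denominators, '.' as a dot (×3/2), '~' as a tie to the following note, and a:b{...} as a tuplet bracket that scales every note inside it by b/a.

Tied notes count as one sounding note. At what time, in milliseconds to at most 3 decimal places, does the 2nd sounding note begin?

1. 0.0ms @ 0 + 199.336ms (4/7)
2. 199.336ms @ 4/7 + 199.336ms (4/7)
3. 398.671ms @ 8/7 + 199.336ms (4/7)
4. 598.007ms @ 12/7 + 199.336ms (4/7)
5. 797.342ms @ 16/7 + 398.671ms (8/7)
6. 1196.013ms @ 24/7 + 199.336ms (4/7)

note 2 onset = 4/7b = 199.336ms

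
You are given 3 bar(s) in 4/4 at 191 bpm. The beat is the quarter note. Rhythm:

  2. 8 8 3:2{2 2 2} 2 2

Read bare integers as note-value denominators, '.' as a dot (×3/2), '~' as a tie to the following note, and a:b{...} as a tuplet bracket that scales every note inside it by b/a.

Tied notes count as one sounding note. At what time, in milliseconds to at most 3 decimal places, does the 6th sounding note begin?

1. 0.0ms @ 0 + 942.408ms (3)
2. 942.408ms @ 3 + 157.068ms (1/2)
3. 1099.476ms @ 7/2 + 157.068ms (1/2)
4. 1256.545ms @ 4 + 418.848ms (4/3)
5. 1675.393ms @ 16/3 + 418.848ms (4/3)
6. 2094.241ms @ 20/3 + 418.848ms (4/3)
7. 2513.089ms @ 8 + 628.272ms (2)
8. 3141.361ms @ 10 + 628.272ms (2)

note 6 onset = 20/3b = 2094.241ms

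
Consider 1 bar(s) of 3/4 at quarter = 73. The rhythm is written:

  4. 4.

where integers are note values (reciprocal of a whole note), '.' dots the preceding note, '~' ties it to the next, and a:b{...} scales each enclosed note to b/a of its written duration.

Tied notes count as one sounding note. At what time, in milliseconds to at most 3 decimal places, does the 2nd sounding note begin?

note 2 onset = 3/2b = 1232.877ms

1. 0.0ms @ 0 + 1232.877ms (3/2)
2. 1232.877ms @ 3/2 + 1232.877ms (3/2)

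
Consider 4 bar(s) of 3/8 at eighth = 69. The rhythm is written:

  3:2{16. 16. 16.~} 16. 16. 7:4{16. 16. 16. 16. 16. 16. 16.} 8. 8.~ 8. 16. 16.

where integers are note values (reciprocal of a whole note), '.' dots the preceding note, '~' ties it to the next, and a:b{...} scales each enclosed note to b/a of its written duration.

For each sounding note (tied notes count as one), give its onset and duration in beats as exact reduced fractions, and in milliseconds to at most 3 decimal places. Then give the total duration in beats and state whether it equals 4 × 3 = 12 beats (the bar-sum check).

1) 0.0ms=0b +434.783ms=1/2b
2) 434.783ms=1/2b +434.783ms=1/2b
3) 869.565ms=1b +1086.957ms=5/4b
4) 1956.522ms=9/4b +652.174ms=3/4b
5) 2608.696ms=3b +372.671ms=3/7b
6) 2981.366ms=24/7b +372.671ms=3/7b
7) 3354.037ms=27/7b +372.671ms=3/7b
8) 3726.708ms=30/7b +372.671ms=3/7b
9) 4099.379ms=33/7b +372.671ms=3/7b
10) 4472.05ms=36/7b +372.671ms=3/7b
11) 4844.72ms=39/7b +372.671ms=3/7b
12) 5217.391ms=6b +1304.348ms=3/2b
13) 6521.739ms=15/2b +2608.696ms=3b
14) 9130.435ms=21/2b +652.174ms=3/4b
15) 9782.609ms=45/4b +652.174ms=3/4b
Σ=12b of 12 (69bpm 3/8) — PASS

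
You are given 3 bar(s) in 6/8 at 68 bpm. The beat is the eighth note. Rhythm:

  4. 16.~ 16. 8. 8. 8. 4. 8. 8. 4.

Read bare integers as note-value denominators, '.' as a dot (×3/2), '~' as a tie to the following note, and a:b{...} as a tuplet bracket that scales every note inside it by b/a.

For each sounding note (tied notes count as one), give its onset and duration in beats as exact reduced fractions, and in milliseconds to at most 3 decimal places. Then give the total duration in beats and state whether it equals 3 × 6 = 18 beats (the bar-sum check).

1) 0.0ms=0b +2647.059ms=3b
2) 2647.059ms=3b +1323.529ms=3/2b
3) 3970.588ms=9/2b +1323.529ms=3/2b
4) 5294.118ms=6b +1323.529ms=3/2b
5) 6617.647ms=15/2b +1323.529ms=3/2b
6) 7941.176ms=9b +2647.059ms=3b
7) 10588.235ms=12b +1323.529ms=3/2b
8) 11911.765ms=27/2b +1323.529ms=3/2b
9) 13235.294ms=15b +2647.059ms=3b
Σ=18b of 18 (68bpm 6/8) — PASS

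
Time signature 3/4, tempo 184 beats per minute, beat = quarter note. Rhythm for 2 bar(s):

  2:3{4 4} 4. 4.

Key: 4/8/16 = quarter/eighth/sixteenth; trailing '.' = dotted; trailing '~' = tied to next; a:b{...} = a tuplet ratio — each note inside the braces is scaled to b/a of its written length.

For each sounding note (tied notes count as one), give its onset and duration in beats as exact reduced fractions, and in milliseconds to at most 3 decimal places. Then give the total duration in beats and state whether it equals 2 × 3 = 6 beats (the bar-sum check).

1) 0.0ms=0b +489.13ms=3/2b
2) 489.13ms=3/2b +489.13ms=3/2b
3) 978.261ms=3b +489.13ms=3/2b
4) 1467.391ms=9/2b +489.13ms=3/2b
Σ=6b of 6 (184bpm 3/4) — PASS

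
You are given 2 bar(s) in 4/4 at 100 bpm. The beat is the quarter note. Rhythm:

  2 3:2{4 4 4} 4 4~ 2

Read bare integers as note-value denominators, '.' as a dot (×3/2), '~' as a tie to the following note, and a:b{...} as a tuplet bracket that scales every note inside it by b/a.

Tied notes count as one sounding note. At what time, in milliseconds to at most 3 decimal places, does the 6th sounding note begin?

note 6 onset = 5b = 3000.0ms

1. 0.0ms @ 0 + 1200.0ms (2)
2. 1200.0ms @ 2 + 400.0ms (2/3)
3. 1600.0ms @ 8/3 + 400.0ms (2/3)
4. 2000.0ms @ 10/3 + 400.0ms (2/3)
5. 2400.0ms @ 4 + 600.0ms (1)
6. 3000.0ms @ 5 + 1800.0ms (3)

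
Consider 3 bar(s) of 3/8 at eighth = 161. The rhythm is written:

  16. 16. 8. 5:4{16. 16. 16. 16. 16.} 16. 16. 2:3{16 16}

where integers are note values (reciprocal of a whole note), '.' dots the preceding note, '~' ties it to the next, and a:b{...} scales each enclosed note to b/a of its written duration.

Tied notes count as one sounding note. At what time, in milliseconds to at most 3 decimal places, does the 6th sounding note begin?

note 6 onset = 21/5b = 1565.217ms

1. 0.0ms @ 0 + 279.503ms (3/4)
2. 279.503ms @ 3/4 + 279.503ms (3/4)
3. 559.006ms @ 3/2 + 559.006ms (3/2)
4. 1118.012ms @ 3 + 223.602ms (3/5)
5. 1341.615ms @ 18/5 + 223.602ms (3/5)
6. 1565.217ms @ 21/5 + 223.602ms (3/5)
7. 1788.82ms @ 24/5 + 223.602ms (3/5)
8. 2012.422ms @ 27/5 + 223.602ms (3/5)
9. 2236.025ms @ 6 + 279.503ms (3/4)
10. 2515.528ms @ 27/4 + 279.503ms (3/4)
11. 2795.031ms @ 15/2 + 279.503ms (3/4)
12. 3074.534ms @ 33/4 + 279.503ms (3/4)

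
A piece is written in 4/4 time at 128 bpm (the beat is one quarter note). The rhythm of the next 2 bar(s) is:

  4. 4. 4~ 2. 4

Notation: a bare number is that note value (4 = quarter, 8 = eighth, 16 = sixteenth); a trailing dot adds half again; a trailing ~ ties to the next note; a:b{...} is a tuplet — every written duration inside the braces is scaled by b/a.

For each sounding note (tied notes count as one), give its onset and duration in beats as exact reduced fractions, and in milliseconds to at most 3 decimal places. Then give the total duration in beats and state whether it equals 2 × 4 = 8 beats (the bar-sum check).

1) 0.0ms=0b +703.125ms=3/2b
2) 703.125ms=3/2b +703.125ms=3/2b
3) 1406.25ms=3b +1875.0ms=4b
4) 3281.25ms=7b +468.75ms=1b
Σ=8b of 8 (128bpm 4/4) — PASS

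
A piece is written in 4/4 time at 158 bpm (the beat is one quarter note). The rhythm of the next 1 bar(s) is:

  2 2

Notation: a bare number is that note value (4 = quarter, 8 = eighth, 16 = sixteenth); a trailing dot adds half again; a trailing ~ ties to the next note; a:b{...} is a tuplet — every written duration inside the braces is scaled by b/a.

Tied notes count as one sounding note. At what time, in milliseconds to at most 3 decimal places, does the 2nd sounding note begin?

1. 0.0ms @ 0 + 759.494ms (2)
2. 759.494ms @ 2 + 759.494ms (2)

note 2 onset = 2b = 759.494ms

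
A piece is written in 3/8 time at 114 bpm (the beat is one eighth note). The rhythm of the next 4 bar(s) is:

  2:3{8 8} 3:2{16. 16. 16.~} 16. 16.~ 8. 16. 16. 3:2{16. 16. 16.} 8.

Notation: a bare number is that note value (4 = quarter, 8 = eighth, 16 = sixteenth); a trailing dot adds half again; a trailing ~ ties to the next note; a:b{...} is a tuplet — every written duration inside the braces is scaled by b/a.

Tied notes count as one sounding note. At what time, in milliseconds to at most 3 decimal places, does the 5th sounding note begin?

note 5 onset = 4b = 2105.263ms

1. 0.0ms @ 0 + 789.474ms (3/2)
2. 789.474ms @ 3/2 + 789.474ms (3/2)
3. 1578.947ms @ 3 + 263.158ms (1/2)
4. 1842.105ms @ 7/2 + 263.158ms (1/2)
5. 2105.263ms @ 4 + 657.895ms (5/4)
6. 2763.158ms @ 21/4 + 1184.211ms (9/4)
7. 3947.368ms @ 15/2 + 394.737ms (3/4)
8. 4342.105ms @ 33/4 + 394.737ms (3/4)
9. 4736.842ms @ 9 + 263.158ms (1/2)
10. 5000.0ms @ 19/2 + 263.158ms (1/2)
11. 5263.158ms @ 10 + 263.158ms (1/2)
12. 5526.316ms @ 21/2 + 789.474ms (3/2)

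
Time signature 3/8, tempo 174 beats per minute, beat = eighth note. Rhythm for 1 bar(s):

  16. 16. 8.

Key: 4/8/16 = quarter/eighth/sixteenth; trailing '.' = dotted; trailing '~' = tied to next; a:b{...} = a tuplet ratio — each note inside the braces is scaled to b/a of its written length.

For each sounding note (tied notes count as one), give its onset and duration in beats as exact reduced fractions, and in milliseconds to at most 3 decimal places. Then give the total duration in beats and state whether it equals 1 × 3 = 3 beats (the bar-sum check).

1) 0.0ms=0b +258.621ms=3/4b
2) 258.621ms=3/4b +258.621ms=3/4b
3) 517.241ms=3/2b +517.241ms=3/2b
Σ=3b of 3 (174bpm 3/8) — PASS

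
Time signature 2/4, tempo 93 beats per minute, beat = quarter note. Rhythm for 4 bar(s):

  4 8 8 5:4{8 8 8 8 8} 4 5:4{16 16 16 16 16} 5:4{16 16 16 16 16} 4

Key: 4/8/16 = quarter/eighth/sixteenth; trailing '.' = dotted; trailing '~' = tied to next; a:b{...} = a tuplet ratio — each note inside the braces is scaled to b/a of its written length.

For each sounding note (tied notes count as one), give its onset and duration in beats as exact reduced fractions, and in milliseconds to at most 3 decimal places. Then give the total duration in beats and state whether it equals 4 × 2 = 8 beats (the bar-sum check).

1) 0.0ms=0b +645.161ms=1b
2) 645.161ms=1b +322.581ms=1/2b
3) 967.742ms=3/2b +322.581ms=1/2b
4) 1290.323ms=2b +258.065ms=2/5b
5) 1548.387ms=12/5b +258.065ms=2/5b
6) 1806.452ms=14/5b +258.065ms=2/5b
7) 2064.516ms=16/5b +258.065ms=2/5b
8) 2322.581ms=18/5b +258.065ms=2/5b
9) 2580.645ms=4b +645.161ms=1b
10) 3225.806ms=5b +129.032ms=1/5b
11) 3354.839ms=26/5b +129.032ms=1/5b
12) 3483.871ms=27/5b +129.032ms=1/5b
13) 3612.903ms=28/5b +129.032ms=1/5b
14) 3741.935ms=29/5b +129.032ms=1/5b
15) 3870.968ms=6b +129.032ms=1/5b
16) 4000.0ms=31/5b +129.032ms=1/5b
17) 4129.032ms=32/5b +129.032ms=1/5b
18) 4258.065ms=33/5b +129.032ms=1/5b
19) 4387.097ms=34/5b +129.032ms=1/5b
20) 4516.129ms=7b +645.161ms=1b
Σ=8b of 8 (93bpm 2/4) — PASS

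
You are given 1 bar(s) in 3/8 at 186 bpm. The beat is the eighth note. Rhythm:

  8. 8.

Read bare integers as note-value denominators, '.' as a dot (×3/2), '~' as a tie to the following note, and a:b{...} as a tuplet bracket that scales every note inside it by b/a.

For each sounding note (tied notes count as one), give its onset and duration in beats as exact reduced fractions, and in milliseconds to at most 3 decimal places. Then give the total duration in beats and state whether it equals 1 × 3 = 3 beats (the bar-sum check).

1) 0.0ms=0b +483.871ms=3/2b
2) 483.871ms=3/2b +483.871ms=3/2b
Σ=3b of 3 (186bpm 3/8) — PASS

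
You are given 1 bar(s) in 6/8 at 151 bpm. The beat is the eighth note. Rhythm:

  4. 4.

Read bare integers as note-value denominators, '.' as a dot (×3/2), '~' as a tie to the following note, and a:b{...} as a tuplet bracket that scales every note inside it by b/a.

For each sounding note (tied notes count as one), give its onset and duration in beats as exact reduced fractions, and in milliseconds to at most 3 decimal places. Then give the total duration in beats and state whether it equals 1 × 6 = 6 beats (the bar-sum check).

1) 0.0ms=0b +1192.053ms=3b
2) 1192.053ms=3b +1192.053ms=3b
Σ=6b of 6 (151bpm 6/8) — PASS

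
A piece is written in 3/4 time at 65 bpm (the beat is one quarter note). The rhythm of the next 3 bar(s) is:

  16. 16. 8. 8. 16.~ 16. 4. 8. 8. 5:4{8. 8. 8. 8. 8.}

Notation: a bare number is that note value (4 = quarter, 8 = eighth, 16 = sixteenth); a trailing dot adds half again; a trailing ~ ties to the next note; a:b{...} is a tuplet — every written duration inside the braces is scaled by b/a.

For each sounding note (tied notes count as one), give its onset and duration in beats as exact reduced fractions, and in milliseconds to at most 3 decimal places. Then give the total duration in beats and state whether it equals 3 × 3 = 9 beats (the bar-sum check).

1) 0.0ms=0b +346.154ms=3/8b
2) 346.154ms=3/8b +346.154ms=3/8b
3) 692.308ms=3/4b +692.308ms=3/4b
4) 1384.615ms=3/2b +692.308ms=3/4b
5) 2076.923ms=9/4b +692.308ms=3/4b
6) 2769.231ms=3b +1384.615ms=3/2b
7) 4153.846ms=9/2b +692.308ms=3/4b
8) 4846.154ms=21/4b +692.308ms=3/4b
9) 5538.462ms=6b +553.846ms=3/5b
10) 6092.308ms=33/5b +553.846ms=3/5b
11) 6646.154ms=36/5b +553.846ms=3/5b
12) 7200.0ms=39/5b +553.846ms=3/5b
13) 7753.846ms=42/5b +553.846ms=3/5b
Σ=9b of 9 (65bpm 3/4) — PASS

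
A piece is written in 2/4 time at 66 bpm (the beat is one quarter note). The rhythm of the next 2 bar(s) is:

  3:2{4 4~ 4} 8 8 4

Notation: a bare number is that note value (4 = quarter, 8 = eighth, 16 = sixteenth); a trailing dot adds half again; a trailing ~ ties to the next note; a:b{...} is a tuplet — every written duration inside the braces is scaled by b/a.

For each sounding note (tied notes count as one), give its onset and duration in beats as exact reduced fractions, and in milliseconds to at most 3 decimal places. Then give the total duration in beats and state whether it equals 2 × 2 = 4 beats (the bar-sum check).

1) 0.0ms=0b +606.061ms=2/3b
2) 606.061ms=2/3b +1212.121ms=4/3b
3) 1818.182ms=2b +454.545ms=1/2b
4) 2272.727ms=5/2b +454.545ms=1/2b
5) 2727.273ms=3b +909.091ms=1b
Σ=4b of 4 (66bpm 2/4) — PASS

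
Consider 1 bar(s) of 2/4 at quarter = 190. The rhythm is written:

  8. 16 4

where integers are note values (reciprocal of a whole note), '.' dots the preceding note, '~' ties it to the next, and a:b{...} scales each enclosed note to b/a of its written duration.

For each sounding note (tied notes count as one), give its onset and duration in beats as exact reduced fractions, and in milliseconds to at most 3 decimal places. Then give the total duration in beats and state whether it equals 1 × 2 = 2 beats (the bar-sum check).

1) 0.0ms=0b +236.842ms=3/4b
2) 236.842ms=3/4b +78.947ms=1/4b
3) 315.789ms=1b +315.789ms=1b
Σ=2b of 2 (190bpm 2/4) — PASS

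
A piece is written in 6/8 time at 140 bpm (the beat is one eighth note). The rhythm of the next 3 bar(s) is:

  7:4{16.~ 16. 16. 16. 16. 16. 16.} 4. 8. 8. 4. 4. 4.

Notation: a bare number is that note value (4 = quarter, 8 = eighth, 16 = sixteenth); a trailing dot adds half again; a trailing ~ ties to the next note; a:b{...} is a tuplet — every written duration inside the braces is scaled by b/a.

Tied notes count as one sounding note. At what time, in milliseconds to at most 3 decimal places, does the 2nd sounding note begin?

1. 0.0ms @ 0 + 367.347ms (6/7)
2. 367.347ms @ 6/7 + 183.673ms (3/7)
3. 551.02ms @ 9/7 + 183.673ms (3/7)
4. 734.694ms @ 12/7 + 183.673ms (3/7)
5. 918.367ms @ 15/7 + 183.673ms (3/7)
6. 1102.041ms @ 18/7 + 183.673ms (3/7)
7. 1285.714ms @ 3 + 1285.714ms (3)
8. 2571.429ms @ 6 + 642.857ms (3/2)
9. 3214.286ms @ 15/2 + 642.857ms (3/2)
10. 3857.143ms @ 9 + 1285.714ms (3)
11. 5142.857ms @ 12 + 1285.714ms (3)
12. 6428.571ms @ 15 + 1285.714ms (3)

note 2 onset = 6/7b = 367.347ms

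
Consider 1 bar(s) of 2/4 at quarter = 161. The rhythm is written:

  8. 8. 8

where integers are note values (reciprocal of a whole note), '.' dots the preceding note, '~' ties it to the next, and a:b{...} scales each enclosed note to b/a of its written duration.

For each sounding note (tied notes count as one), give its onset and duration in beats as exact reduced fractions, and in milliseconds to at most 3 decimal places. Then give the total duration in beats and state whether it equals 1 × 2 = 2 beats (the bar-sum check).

1) 0.0ms=0b +279.503ms=3/4b
2) 279.503ms=3/4b +279.503ms=3/4b
3) 559.006ms=3/2b +186.335ms=1/2b
Σ=2b of 2 (161bpm 2/4) — PASS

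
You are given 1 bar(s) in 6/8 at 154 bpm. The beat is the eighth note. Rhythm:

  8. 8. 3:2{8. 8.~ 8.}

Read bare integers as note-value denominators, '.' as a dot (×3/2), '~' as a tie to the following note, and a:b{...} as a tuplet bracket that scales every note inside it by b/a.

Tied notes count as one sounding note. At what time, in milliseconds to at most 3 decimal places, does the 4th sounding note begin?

1. 0.0ms @ 0 + 584.416ms (3/2)
2. 584.416ms @ 3/2 + 584.416ms (3/2)
3. 1168.831ms @ 3 + 389.61ms (1)
4. 1558.442ms @ 4 + 779.221ms (2)

note 4 onset = 4b = 1558.442ms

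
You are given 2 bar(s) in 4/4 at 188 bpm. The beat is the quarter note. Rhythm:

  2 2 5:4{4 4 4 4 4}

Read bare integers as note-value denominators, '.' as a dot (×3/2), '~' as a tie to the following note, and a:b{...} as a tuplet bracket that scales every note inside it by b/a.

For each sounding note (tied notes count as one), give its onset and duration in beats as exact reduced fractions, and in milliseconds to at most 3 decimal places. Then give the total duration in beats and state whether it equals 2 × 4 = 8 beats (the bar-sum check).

1) 0.0ms=0b +638.298ms=2b
2) 638.298ms=2b +638.298ms=2b
3) 1276.596ms=4b +255.319ms=4/5b
4) 1531.915ms=24/5b +255.319ms=4/5b
5) 1787.234ms=28/5b +255.319ms=4/5b
6) 2042.553ms=32/5b +255.319ms=4/5b
7) 2297.872ms=36/5b +255.319ms=4/5b
Σ=8b of 8 (188bpm 4/4) — PASS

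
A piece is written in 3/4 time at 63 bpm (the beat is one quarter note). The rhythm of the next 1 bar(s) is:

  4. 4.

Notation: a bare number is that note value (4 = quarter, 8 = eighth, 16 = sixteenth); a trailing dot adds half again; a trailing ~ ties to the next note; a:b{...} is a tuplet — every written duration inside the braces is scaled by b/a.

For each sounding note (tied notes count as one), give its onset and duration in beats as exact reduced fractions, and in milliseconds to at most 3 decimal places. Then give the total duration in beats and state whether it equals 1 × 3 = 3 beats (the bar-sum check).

1) 0.0ms=0b +1428.571ms=3/2b
2) 1428.571ms=3/2b +1428.571ms=3/2b
Σ=3b of 3 (63bpm 3/4) — PASS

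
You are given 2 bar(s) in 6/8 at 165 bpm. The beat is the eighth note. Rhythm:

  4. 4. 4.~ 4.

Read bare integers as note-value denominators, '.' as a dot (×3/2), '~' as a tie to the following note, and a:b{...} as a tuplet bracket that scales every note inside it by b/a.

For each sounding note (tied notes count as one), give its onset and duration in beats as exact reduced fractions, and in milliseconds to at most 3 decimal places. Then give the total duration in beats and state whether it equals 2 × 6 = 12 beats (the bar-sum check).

1) 0.0ms=0b +1090.909ms=3b
2) 1090.909ms=3b +1090.909ms=3b
3) 2181.818ms=6b +2181.818ms=6b
Σ=12b of 12 (165bpm 6/8) — PASS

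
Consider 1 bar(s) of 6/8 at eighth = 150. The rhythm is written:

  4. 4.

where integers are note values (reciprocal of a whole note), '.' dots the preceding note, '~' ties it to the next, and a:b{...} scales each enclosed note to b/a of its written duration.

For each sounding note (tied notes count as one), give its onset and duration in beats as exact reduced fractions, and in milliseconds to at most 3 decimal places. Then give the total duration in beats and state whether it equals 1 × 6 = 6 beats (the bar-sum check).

1) 0.0ms=0b +1200.0ms=3b
2) 1200.0ms=3b +1200.0ms=3b
Σ=6b of 6 (150bpm 6/8) — PASS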